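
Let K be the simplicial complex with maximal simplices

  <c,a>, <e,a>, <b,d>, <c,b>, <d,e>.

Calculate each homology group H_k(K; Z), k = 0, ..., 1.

H_0 ≅ Z,  H_1 ≅ Z.

We work with the vertex ordering a < b < c < d < e. The simplices of K, each written with vertices in increasing order, are:

  0-simplices (5): a, b, c, d, e
  1-simplices (5): ac, ae, bc, bd, de

so the chain groups are C_0 ≅ Z^5, C_1 ≅ Z^5.

The boundary map ∂_1: C_1 → C_0 maps an edge to its endpoints' difference, ∂[p,q] = q − p. For instance
  ∂ac = c − a.
The 5×5 boundary matrix has rank 4 and Smith normal form diag(1,1,1,1).

Reading off H_k = ker ∂_k / im ∂_{k+1}:

  H_0: rank C_0 − rank ∂_1 = 5 − 4 = 1, and the invariant factors of ∂_1 are all 1, so H_0 ≅ Z.
  H_1: rank ker ∂_1 − rank ∂_2 = (5 − 4) − 0 = 1, and there is no ∂_2, so H_1 ≅ Z.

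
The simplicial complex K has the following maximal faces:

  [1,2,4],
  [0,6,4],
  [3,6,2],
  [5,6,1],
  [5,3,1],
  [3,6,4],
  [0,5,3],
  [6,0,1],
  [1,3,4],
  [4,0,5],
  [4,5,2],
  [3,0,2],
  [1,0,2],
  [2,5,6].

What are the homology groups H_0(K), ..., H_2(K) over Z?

H_0 = Z,  H_1 = Z^2,  H_2 = Z.

Take the total order 0 < 1 < 2 < 3 < 4 < 5 < 6 on the vertex set. Then K (dimension 2) consists of the simplices:

  0-simplices (7): [0], [1], [2], [3], [4], [5], [6]
  1-simplices (21): [0,1], [0,2], [0,3], [0,4], [0,5], [0,6], [1,2], [1,3], [1,4], [1,5], [1,6], [2,3], [2,4], [2,5], [2,6], [3,4], [3,5], [3,6], [4,5], [4,6], [5,6]
  2-simplices (14): [0,1,2], [0,1,6], [0,2,3], [0,3,5], [0,4,5], [0,4,6], [1,2,4], [1,3,4], [1,3,5], [1,5,6], [2,3,6], [2,4,5], [2,5,6], [3,4,6]

Hence C_0 ≅ Z^7, C_1 ≅ Z^21, C_2 ≅ Z^14.

∂_1: C_1 → C_0 sends each edge [p,q] (with p < q) to q − p. For instance
  ∂[0,4] = [4] − [0].
As a 7×21 matrix over Z this has rank 6, with invariant factors (1,1,1,1,1,1).

∂_2: C_2 → C_1 maps a triangle to the signed sum of its edges. For instance
  ∂[1,5,6] = [5,6] − [1,6] + [1,5],
  ∂[1,3,5] = [3,5] − [1,5] + [1,3].
As a 21×14 matrix over Z this has rank 13, with invariant factors (1,1,1,1,1,1,1,1,1,1,1,1,1).

Now H_k = ker ∂_k / im ∂_{k+1}, so:

  H_0: rank C_0 − rank ∂_1 = 7 − 6 = 1, and the invariant factors of ∂_1 are all 1, so H_0 = Z.
  H_1: rank ker ∂_1 − rank ∂_2 = (21 − 6) − 13 = 2, and the invariant factors of ∂_2 are all 1, so H_1 = Z^2.
  H_2: rank ker ∂_2 − rank ∂_3 = (14 − 13) − 0 = 1, and there is no ∂_3, so H_2 = Z.

(K is a triangulation of the torus T^2.)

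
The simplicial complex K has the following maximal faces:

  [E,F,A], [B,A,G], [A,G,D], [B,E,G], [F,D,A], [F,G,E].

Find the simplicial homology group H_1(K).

Fix the vertex order A < B < D < E < F < G and write every simplex with vertices in increasing order. Then dim K = 2 and the simplices of K are:

  0-simplices (6): A, B, D, E, F, G
  1-simplices (12): AB, AD, AE, AF, AG, BE, BG, DF, DG, EF, EG, FG
  2-simplices (6): ABG, ADF, ADG, AEF, BEG, EFG

Hence C_0 ≅ Z^6, C_1 ≅ Z^12, C_2 ≅ Z^6.

Boundary ∂_1: C_1 → C_0 sends each edge [p,q] (with p < q) to q − p. For instance
  ∂AF = F − A.
As a 6×12 matrix over Z this has rank 5, with invariant factors (1,1,1,1,1).

The boundary map ∂_2: C_2 → C_1 sends each 2-simplex [p,q,r] to [q,r] − [p,r] + [p,q]. For instance
  ∂BEG = EG − BG + BE,
  ∂EFG = FG − EG + EF.
This gives a 12×6 integer matrix of rank 6; reducing to Smith normal form yields diagonal entries (1,1,1,1,1,1).

Now H_k = ker ∂_k / im ∂_{k+1}, so:

  H_1: rank ker ∂_1 − rank ∂_2 = (12 − 5) − 6 = 1, and the invariant factors of ∂_2 are all 1, so H_1 ≅ Z.

H_1 = Z.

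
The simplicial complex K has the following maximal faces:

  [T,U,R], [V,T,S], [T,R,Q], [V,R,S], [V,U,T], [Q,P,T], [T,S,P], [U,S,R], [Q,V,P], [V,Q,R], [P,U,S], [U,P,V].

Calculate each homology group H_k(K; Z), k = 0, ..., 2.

Fix the vertex order P < Q < R < S < T < U < V and write every simplex with vertices in increasing order. Then dim K = 2 and the simplices of K are:

  0-simplices (7): P, Q, R, S, T, U, V
  1-simplices (18): PQ, PS, PT, PU, PV, QR, QT, QV, RS, RT, RU, RV, ST, SU, SV, TU, TV, UV
  2-simplices (12): PQT, PQV, PST, PSU, PUV, QRT, QRV, RSU, RSV, RTU, STV, TUV

so the chain groups are C_0 ≅ Z^7, C_1 ≅ Z^18, C_2 ≅ Z^12.

∂_1: C_1 → C_0 maps an edge to its endpoints' difference, ∂[p,q] = q − p. For instance
  ∂SU = U − S.
As a 7×18 matrix over Z this has rank 6, with invariant factors (1,1,1,1,1,1).

∂_2: C_2 → C_1 maps a triangle to the signed sum of its edges. For instance
  ∂QRV = RV − QV + QR,
  ∂STV = TV − SV + ST.
The resulting 18×12 matrix has rank 12, and its Smith normal form has invariant factors (1,1,1,1,1,1,1,1,1,1,1,2).

Computing H_k = (kernel of ∂_k) / (image of ∂_{k+1}):

  H_0: rank C_0 − rank ∂_1 = 7 − 6 = 1, and the invariant factors of ∂_1 are all 1, so H_0 = Z.
  H_1: rank ker ∂_1 − rank ∂_2 = (18 − 6) − 12 = 0, and ∂_2 has invariant factor 2 > 1, so H_1 = Z_2.
  H_2: rank ker ∂_2 − rank ∂_3 = (12 − 12) − 0 = 0, and there is no ∂_3, so H_2 = 0.

H_0 ≅ Z,  H_1 ≅ Z_2,  H_2 = 0.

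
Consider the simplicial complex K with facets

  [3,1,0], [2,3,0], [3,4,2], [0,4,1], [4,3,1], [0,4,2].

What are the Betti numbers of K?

b_0 = 1, b_1 = 0, b_2 = 1.

Order the vertices as 0 < 1 < 2 < 3 < 4. Listing each simplex with vertices in this order, K has dimension 2 with simplices:

  0-simplices (5): [0], [1], [2], [3], [4]
  1-simplices (9): [0,1], [0,2], [0,3], [0,4], [1,3], [1,4], [2,3], [2,4], [3,4]
  2-simplices (6): [0,1,3], [0,1,4], [0,2,3], [0,2,4], [1,3,4], [2,3,4]

giving chain groups C_0 ≅ Z^5, C_1 ≅ Z^9, C_2 ≅ Z^6.

∂_1: C_1 → C_0 sends each edge [p,q] (with p < q) to q − p.
The 5×9 boundary matrix has rank 4 and Smith normal form diag(1,1,1,1).

∂_2: C_2 → C_1 acts by ∂[p,q,r] = [q,r] − [p,r] + [p,q]. For instance
  ∂[2,3,4] = [3,4] − [2,4] + [2,3],
  ∂[0,1,3] = [1,3] − [0,3] + [0,1].
This gives a 9×6 integer matrix of rank 5; reducing to Smith normal form yields diagonal entries (1,1,1,1,1).

Computing H_k = (kernel of ∂_k) / (image of ∂_{k+1}):

  H_0: rank C_0 − rank ∂_1 = 5 − 4 = 1, and the invariant factors of ∂_1 are all 1, so H_0 = Z.
  H_1: rank ker ∂_1 − rank ∂_2 = (9 − 4) − 5 = 0, and the invariant factors of ∂_2 are all 1, so H_1 = 0.
  H_2: rank ker ∂_2 − rank ∂_3 = (6 − 5) − 0 = 1, and there is no ∂_3, so H_2 = Z.

As a check, the Euler characteristic is 5 − 9 + 6 = 2, which agrees with 1 − 0 + 1 = 2.

Hence the Betti numbers are b_0 = 1, b_1 = 0, b_2 = 1.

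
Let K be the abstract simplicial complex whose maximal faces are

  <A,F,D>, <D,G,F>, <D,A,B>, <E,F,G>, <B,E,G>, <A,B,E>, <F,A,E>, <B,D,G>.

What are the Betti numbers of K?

b_0 = 1, b_1 = 0, b_2 = 1.

Fix the vertex order A < B < D < E < F < G and write every simplex with vertices in increasing order. Then dim K = 2 and the simplices of K are:

  0-simplices (6): A, B, D, E, F, G
  1-simplices (12): AB, AD, AE, AF, BD, BE, BG, DF, DG, EF, EG, FG
  2-simplices (8): ABD, ABE, ADF, AEF, BDG, BEG, DFG, EFG

Hence C_0 ≅ Z^6, C_1 ≅ Z^12, C_2 ≅ Z^8.

The boundary map ∂_1: C_1 → C_0 sends each edge [p,q] (with p < q) to q − p. For instance
  ∂AB = B − A.
As a 6×12 matrix over Z this has rank 5, with invariant factors (1,1,1,1,1).

The boundary map ∂_2: C_2 → C_1 maps a triangle to the signed sum of its edges. For instance
  ∂BDG = DG − BG + BD,
  ∂AEF = EF − AF + AE.
The resulting 12×8 matrix has rank 7, and its Smith normal form has invariant factors (1,1,1,1,1,1,1).

Reading off H_k = ker ∂_k / im ∂_{k+1}:

  H_0: rank C_0 − rank ∂_1 = 6 − 5 = 1, and the invariant factors of ∂_1 are all 1, so H_0 ≅ Z.
  H_1: rank ker ∂_1 − rank ∂_2 = (12 − 5) − 7 = 0, and the invariant factors of ∂_2 are all 1, so H_1 ≅ 0.
  H_2: rank ker ∂_2 − rank ∂_3 = (8 − 7) − 0 = 1, and there is no ∂_3, so H_2 ≅ Z.

As a check, the Euler characteristic is 6 − 12 + 8 = 2, which agrees with 1 − 0 + 1 = 2.
(K is a triangulation of the 2-sphere S^2.)

Hence the Betti numbers are b_0 = 1, b_1 = 0, b_2 = 1.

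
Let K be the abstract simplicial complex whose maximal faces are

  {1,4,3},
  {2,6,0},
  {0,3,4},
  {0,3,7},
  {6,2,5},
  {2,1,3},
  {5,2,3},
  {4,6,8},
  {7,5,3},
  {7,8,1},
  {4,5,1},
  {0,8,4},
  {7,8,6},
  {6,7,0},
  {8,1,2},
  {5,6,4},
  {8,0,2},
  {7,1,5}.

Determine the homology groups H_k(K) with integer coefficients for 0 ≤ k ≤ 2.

Take the total order 0 < 1 < 2 < 3 < 4 < 5 < 6 < 7 < 8 on the vertex set. Then K (dimension 2) consists of the simplices:

  0-simplices (9): [0], [1], [2], [3], [4], [5], [6], [7], [8]
  1-simplices (27): (27 of them)
  2-simplices (18): [0,2,6], [0,2,8], [0,3,4], [0,3,7], [0,4,8], [0,6,7], [1,2,3], [1,2,8], [1,3,4], [1,4,5], [1,5,7], [1,7,8], [2,3,5], [2,5,6], [3,5,7], [4,5,6], [4,6,8], [6,7,8]

so the chain groups are C_0 ≅ Z^9, C_1 ≅ Z^27, C_2 ≅ Z^18.

∂_1: C_1 → C_0 maps an edge to its endpoints' difference, ∂[p,q] = q − p. For instance
  ∂[1,5] = [5] − [1].
The resulting 9×27 matrix has rank 8, and its Smith normal form has invariant factors (1,1,1,1,1,1,1,1).

∂_2: C_2 → C_1 maps a triangle to the signed sum of its edges. For instance
  ∂[0,2,6] = [2,6] − [0,6] + [0,2],
  ∂[1,3,4] = [3,4] − [1,4] + [1,3].
The resulting 27×18 matrix has rank 18, and its Smith normal form has invariant factors (1,1,1,1,1,1,1,1,1,1,1,1,1,1,1,1,1,2).

Computing H_k = (kernel of ∂_k) / (image of ∂_{k+1}):

  H_0: rank C_0 − rank ∂_1 = 9 − 8 = 1, and the invariant factors of ∂_1 are all 1, so H_0 = Z.
  H_1: rank ker ∂_1 − rank ∂_2 = (27 − 8) − 18 = 1, and ∂_2 has invariant factor 2 > 1, so H_1 = Z × Z/2.
  H_2: rank ker ∂_2 − rank ∂_3 = (18 − 18) − 0 = 0, and there is no ∂_3, so H_2 = 0.

As a check, the Euler characteristic is 9 − 27 + 18 = 0, which agrees with 1 − 1 + 0 = 0.
(K is a triangulation of the Klein bottle.)

H_0 ≅ Z,  H_1 ≅ Z × Z/2,  H_2 = 0.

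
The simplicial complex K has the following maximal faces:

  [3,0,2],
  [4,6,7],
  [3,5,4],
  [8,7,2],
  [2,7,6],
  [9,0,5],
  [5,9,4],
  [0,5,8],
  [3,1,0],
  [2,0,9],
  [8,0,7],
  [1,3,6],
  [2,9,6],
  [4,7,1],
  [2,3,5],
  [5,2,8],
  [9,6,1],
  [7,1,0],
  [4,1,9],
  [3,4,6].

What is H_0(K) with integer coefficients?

Fix the vertex order 0 < 1 < 2 < 3 < 4 < 5 < 6 < 7 < 8 < 9 and write every simplex with vertices in increasing order. Then dim K = 2 and the simplices of K are:

  0-simplices (10): [0], [1], [2], [3], [4], [5], [6], [7], [8], [9]
  1-simplices (30): (30 of them)
  2-simplices (20): (20 of them)

Hence C_0 ≅ Z^10, C_1 ≅ Z^30, C_2 ≅ Z^20.

The boundary map ∂_1: C_1 → C_0 maps an edge to its endpoints' difference, ∂[p,q] = q − p. For instance
  ∂[5,9] = [9] − [5].
The resulting 10×30 matrix has rank 9, and its Smith normal form has invariant factors (1,1,1,1,1,1,1,1,1).

Boundary ∂_2: C_2 → C_1 maps a triangle to the signed sum of its edges. For instance
  ∂[4,5,9] = [5,9] − [4,9] + [4,5],
  ∂[1,3,6] = [3,6] − [1,6] + [1,3].
The 30×20 boundary matrix has rank 20 and Smith normal form diag(1,1,1,1,1,1,1,1,1,1,1,1,1,1,1,1,1,1,1,2).

From H_k ≅ ker(∂_k) / im(∂_{k+1}) we obtain:

  H_0: rank C_0 − rank ∂_1 = 10 − 9 = 1, and the invariant factors of ∂_1 are all 1, so H_0 = Z.

(K is a triangulation of the Klein bottle.)

H_0 = Z.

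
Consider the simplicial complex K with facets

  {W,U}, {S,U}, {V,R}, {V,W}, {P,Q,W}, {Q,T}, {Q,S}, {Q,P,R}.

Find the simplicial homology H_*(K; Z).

Take the total order P < Q < R < S < T < U < V < W on the vertex set. Then K (dimension 2) consists of the simplices:

  0-simplices (8): P, Q, R, S, T, U, V, W
  1-simplices (11): PQ, PR, PW, QR, QS, QT, QW, RV, SU, UW, VW
  2-simplices (2): PQR, PQW

Hence C_0 ≅ Z^8, C_1 ≅ Z^11, C_2 ≅ Z^2.

Boundary ∂_1: C_1 → C_0 sends each edge [p,q] (with p < q) to q − p. For instance
  ∂QR = R − Q.
The resulting 8×11 matrix has rank 7, and its Smith normal form has invariant factors (1,1,1,1,1,1,1).

Boundary ∂_2: C_2 → C_1 sends each 2-simplex [p,q,r] to [q,r] − [p,r] + [p,q]. For instance
  ∂PQR = QR − PR + PQ,
  ∂PQW = QW − PW + PQ.
The resulting 11×2 matrix has rank 2, and its Smith normal form has invariant factors (1,1).

Computing H_k = (kernel of ∂_k) / (image of ∂_{k+1}):

  H_0: rank C_0 − rank ∂_1 = 8 − 7 = 1, and the invariant factors of ∂_1 are all 1, so H_0 ≅ Z.
  H_1: rank ker ∂_1 − rank ∂_2 = (11 − 7) − 2 = 2, and the invariant factors of ∂_2 are all 1, so H_1 ≅ Z^2.
  H_2: rank ker ∂_2 − rank ∂_3 = (2 − 2) − 0 = 0, and there is no ∂_3, so H_2 ≅ 0.

H_0 = Z,  H_1 = Z^2,  H_2 = 0.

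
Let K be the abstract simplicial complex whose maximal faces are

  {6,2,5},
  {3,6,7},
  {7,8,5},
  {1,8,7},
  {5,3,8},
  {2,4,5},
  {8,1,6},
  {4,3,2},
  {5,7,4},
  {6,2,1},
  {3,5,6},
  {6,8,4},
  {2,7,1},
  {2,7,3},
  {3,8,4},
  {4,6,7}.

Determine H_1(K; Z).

H_1 ≅ Z^2.

We work with the vertex ordering 1 < 2 < 3 < 4 < 5 < 6 < 7 < 8. The simplices of K, each written with vertices in increasing order, are:

  0-simplices (8): [1], [2], [3], [4], [5], [6], [7], [8]
  1-simplices (24): (24 of them)
  2-simplices (16): [1,2,6], [1,2,7], [1,6,8], [1,7,8], [2,3,4], [2,3,7], [2,4,5], [2,5,6], [3,4,8], [3,5,6], [3,5,8], [3,6,7], [4,5,7], [4,6,7], [4,6,8], [5,7,8]

so the chain groups are C_0 ≅ Z^8, C_1 ≅ Z^24, C_2 ≅ Z^16.

Boundary ∂_1: C_1 → C_0 is given by ∂[p,q] = [q] − [p]. For instance
  ∂[2,5] = [5] − [2].
The 8×24 boundary matrix has rank 7 and Smith normal form diag(1,1,1,1,1,1,1).

The boundary map ∂_2: C_2 → C_1 acts by ∂[p,q,r] = [q,r] − [p,r] + [p,q]. For instance
  ∂[1,2,7] = [2,7] − [1,7] + [1,2],
  ∂[2,3,4] = [3,4] − [2,4] + [2,3].
The resulting 24×16 matrix has rank 15, and its Smith normal form has invariant factors (1,1,1,1,1,1,1,1,1,1,1,1,1,1,1).

Computing H_k = (kernel of ∂_k) / (image of ∂_{k+1}):

  H_1: rank ker ∂_1 − rank ∂_2 = (24 − 7) − 15 = 2, and the invariant factors of ∂_2 are all 1, so H_1 = Z^2.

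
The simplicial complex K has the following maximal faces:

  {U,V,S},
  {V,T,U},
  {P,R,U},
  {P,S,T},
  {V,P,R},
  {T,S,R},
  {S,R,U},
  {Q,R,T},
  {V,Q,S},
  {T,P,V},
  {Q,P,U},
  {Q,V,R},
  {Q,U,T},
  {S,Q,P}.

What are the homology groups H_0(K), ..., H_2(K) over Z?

H_0 ≅ Z,  H_1 ≅ Z^2,  H_2 ≅ Z.

K has 7 vertices, 21 edges, 14 triangles.
rank ∂_0 = 0, rank ∂_1 = 6 ⇒ b_0 = 7 − 0 − 6 = 1; all invariant factors of ∂_1 are 1 so no torsion. So H_0 = Z.
rank ∂_1 = 6, rank ∂_2 = 13 ⇒ b_1 = 21 − 6 − 13 = 2; all invariant factors of ∂_2 are 1 so no torsion. So H_1 = Z^2.
rank ∂_2 = 13, rank ∂_3 = 0 ⇒ b_2 = 14 − 13 − 0 = 1. So H_2 = Z.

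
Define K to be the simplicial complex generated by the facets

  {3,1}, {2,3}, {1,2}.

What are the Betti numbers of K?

Fix the vertex order 1 < 2 < 3 and write every simplex with vertices in increasing order. Then dim K = 1 and the simplices of K are:

  0-simplices (3): [1], [2], [3]
  1-simplices (3): [1,2], [1,3], [2,3]

giving chain groups C_0 ≅ Z^3, C_1 ≅ Z^3.

The boundary map ∂_1: C_1 → C_0 sends each edge [p,q] (with p < q) to q − p. For instance
  ∂[2,3] = [3] − [2].
This gives a 3×3 integer matrix of rank 2; reducing to Smith normal form yields diagonal entries (1,1).

Reading off H_k = ker ∂_k / im ∂_{k+1}:

  H_0: rank C_0 − rank ∂_1 = 3 − 2 = 1, and the invariant factors of ∂_1 are all 1, so H_0 ≅ Z.
  H_1: rank ker ∂_1 − rank ∂_2 = (3 − 2) − 0 = 1, and there is no ∂_2, so H_1 ≅ Z.

(K is a triangulation of the circle S^1.)

Hence the Betti numbers are b_0 = 1, b_1 = 1.

b_0 = 1, b_1 = 1.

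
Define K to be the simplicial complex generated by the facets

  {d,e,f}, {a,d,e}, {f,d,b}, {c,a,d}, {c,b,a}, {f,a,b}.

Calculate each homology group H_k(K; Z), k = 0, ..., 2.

Order the vertices as a < b < c < d < e < f. Listing each simplex with vertices in this order, K has dimension 2 with simplices:

  0-simplices (6): a, b, c, d, e, f
  1-simplices (12): ab, ac, ad, ae, af, bc, bd, bf, cd, de, df, ef
  2-simplices (6): abc, abf, acd, ade, bdf, def

Hence C_0 ≅ Z^6, C_1 ≅ Z^12, C_2 ≅ Z^6.

Boundary ∂_1: C_1 → C_0 sends each edge [p,q] (with p < q) to q − p. For instance
  ∂ef = f − e.
The resulting 6×12 matrix has rank 5, and its Smith normal form has invariant factors (1,1,1,1,1).

Boundary ∂_2: C_2 → C_1 sends each 2-simplex [p,q,r] to [q,r] − [p,r] + [p,q]. For instance
  ∂abc = bc − ac + ab,
  ∂ade = de − ae + ad.
The 12×6 boundary matrix has rank 6 and Smith normal form diag(1,1,1,1,1,1).

From H_k ≅ ker(∂_k) / im(∂_{k+1}) we obtain:

  H_0: rank C_0 − rank ∂_1 = 6 − 5 = 1, and the invariant factors of ∂_1 are all 1, so H_0 ≅ Z.
  H_1: rank ker ∂_1 − rank ∂_2 = (12 − 5) − 6 = 1, and the invariant factors of ∂_2 are all 1, so H_1 ≅ Z.
  H_2: rank ker ∂_2 − rank ∂_3 = (6 − 6) − 0 = 0, and there is no ∂_3, so H_2 ≅ 0.

H_0 = Z,  H_1 = Z,  H_2 = 0.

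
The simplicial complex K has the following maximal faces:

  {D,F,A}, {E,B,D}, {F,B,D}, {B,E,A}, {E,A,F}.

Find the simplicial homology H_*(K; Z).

Fix the vertex order A < B < D < E < F and write every simplex with vertices in increasing order. Then dim K = 2 and the simplices of K are:

  0-simplices (5): A, B, D, E, F
  1-simplices (10): AB, AD, AE, AF, BD, BE, BF, DE, DF, EF
  2-simplices (5): ABE, ADF, AEF, BDE, BDF

Hence C_0 ≅ Z^5, C_1 ≅ Z^10, C_2 ≅ Z^5.

Boundary ∂_1: C_1 → C_0 maps an edge to its endpoints' difference, ∂[p,q] = q − p. For instance
  ∂BD = D − B.
The resulting 5×10 matrix has rank 4, and its Smith normal form has invariant factors (1,1,1,1).

Boundary ∂_2: C_2 → C_1 acts by ∂[p,q,r] = [q,r] − [p,r] + [p,q]. For instance
  ∂AEF = EF − AF + AE,
  ∂BDE = DE − BE + BD.
As a 10×5 matrix over Z this has rank 5, with invariant factors (1,1,1,1,1).

Reading off H_k = ker ∂_k / im ∂_{k+1}:

  H_0: rank C_0 − rank ∂_1 = 5 − 4 = 1, and the invariant factors of ∂_1 are all 1, so H_0 ≅ Z.
  H_1: rank ker ∂_1 − rank ∂_2 = (10 − 4) − 5 = 1, and the invariant factors of ∂_2 are all 1, so H_1 ≅ Z.
  H_2: rank ker ∂_2 − rank ∂_3 = (5 − 5) − 0 = 0, and there is no ∂_3, so H_2 ≅ 0.

H_0 ≅ Z,  H_1 ≅ Z,  H_2 = 0.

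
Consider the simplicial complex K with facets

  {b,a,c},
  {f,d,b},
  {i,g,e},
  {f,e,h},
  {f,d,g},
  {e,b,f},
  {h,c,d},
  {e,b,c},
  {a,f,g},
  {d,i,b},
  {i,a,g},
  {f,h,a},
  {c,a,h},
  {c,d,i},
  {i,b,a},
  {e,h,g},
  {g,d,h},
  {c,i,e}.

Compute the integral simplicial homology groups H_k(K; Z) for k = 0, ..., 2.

Take the total order a < b < c < d < e < f < g < h < i on the vertex set. Then K (dimension 2) consists of the simplices:

  0-simplices (9): a, b, c, d, e, f, g, h, i
  1-simplices (27): ab, ac, af, ag, ah, ai, bc, bd, be, bf, bi, cd, ce, ch, ci, df, dg, dh, di, ef, eg, eh, ei, fg, fh, gh, gi
  2-simplices (18): abc, abi, ach, afg, afh, agi, bce, bdf, bdi, bef, cdh, cdi, cei, dfg, dgh, efh, egh, egi

Hence C_0 ≅ Z^9, C_1 ≅ Z^27, C_2 ≅ Z^18.

Boundary ∂_1: C_1 → C_0 maps an edge to its endpoints' difference, ∂[p,q] = q − p. For instance
  ∂fh = h − f.
This gives a 9×27 integer matrix of rank 8; reducing to Smith normal form yields diagonal entries (1,1,1,1,1,1,1,1).

The boundary map ∂_2: C_2 → C_1 sends each 2-simplex [p,q,r] to [q,r] − [p,r] + [p,q]. For instance
  ∂abc = bc − ac + ab,
  ∂bdf = df − bf + bd.
This gives a 27×18 integer matrix of rank 18; reducing to Smith normal form yields diagonal entries (1,1,1,1,1,1,1,1,1,1,1,1,1,1,1,1,1,2).

Reading off H_k = ker ∂_k / im ∂_{k+1}:

  H_0: rank C_0 − rank ∂_1 = 9 − 8 = 1, and the invariant factors of ∂_1 are all 1, so H_0 = Z.
  H_1: rank ker ∂_1 − rank ∂_2 = (27 − 8) − 18 = 1, and ∂_2 has invariant factor 2 > 1, so H_1 = Z ⊕ Z_2.
  H_2: rank ker ∂_2 − rank ∂_3 = (18 − 18) − 0 = 0, and there is no ∂_3, so H_2 = 0.

As a check, the Euler characteristic is 9 − 27 + 18 = 0, which agrees with 1 − 1 + 0 = 0.
(K is a triangulation of the Klein bottle.)

H_0 = Z,  H_1 = Z ⊕ Z_2,  H_2 = 0.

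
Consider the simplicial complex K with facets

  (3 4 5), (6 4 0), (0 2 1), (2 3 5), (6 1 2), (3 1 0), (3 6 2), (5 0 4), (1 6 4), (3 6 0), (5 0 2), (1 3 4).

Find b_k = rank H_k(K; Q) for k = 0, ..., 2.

Order the vertices as 0 < 1 < 2 < 3 < 4 < 5 < 6. Listing each simplex with vertices in this order, K has dimension 2 with simplices:

  0-simplices (7): [0], [1], [2], [3], [4], [5], [6]
  1-simplices (18): [0,1], [0,2], [0,3], [0,4], [0,5], [0,6], [1,2], [1,3], [1,4], [1,6], [2,3], [2,5], [2,6], [3,4], [3,5], [3,6], [4,5], [4,6]
  2-simplices (12): [0,1,2], [0,1,3], [0,2,5], [0,3,6], [0,4,5], [0,4,6], [1,2,6], [1,3,4], [1,4,6], [2,3,5], [2,3,6], [3,4,5]

giving chain groups C_0 ≅ Z^7, C_1 ≅ Z^18, C_2 ≅ Z^12.

∂_1: C_1 → C_0 sends each edge [p,q] (with p < q) to q − p. For instance
  ∂[0,2] = [2] − [0].
This gives a 7×18 integer matrix of rank 6; reducing to Smith normal form yields diagonal entries (1,1,1,1,1,1).

Boundary ∂_2: C_2 → C_1 acts by ∂[p,q,r] = [q,r] − [p,r] + [p,q]. For instance
  ∂[0,1,3] = [1,3] − [0,3] + [0,1],
  ∂[3,4,5] = [4,5] − [3,5] + [3,4].
The resulting 18×12 matrix has rank 12, and its Smith normal form has invariant factors (1,1,1,1,1,1,1,1,1,1,1,2).

From H_k ≅ ker(∂_k) / im(∂_{k+1}) we obtain:

  H_0: rank C_0 − rank ∂_1 = 7 − 6 = 1, and the invariant factors of ∂_1 are all 1, so H_0 ≅ Z.
  H_1: rank ker ∂_1 − rank ∂_2 = (18 − 6) − 12 = 0, and ∂_2 has invariant factor 2 > 1, so H_1 ≅ Z/2.
  H_2: rank ker ∂_2 − rank ∂_3 = (12 − 12) − 0 = 0, and there is no ∂_3, so H_2 ≅ 0.

(K is a triangulation of the real projective plane RP^2.)

Hence the Betti numbers are b_0 = 1, b_1 = 0, b_2 = 0.

b_0 = 1, b_1 = 0, b_2 = 0.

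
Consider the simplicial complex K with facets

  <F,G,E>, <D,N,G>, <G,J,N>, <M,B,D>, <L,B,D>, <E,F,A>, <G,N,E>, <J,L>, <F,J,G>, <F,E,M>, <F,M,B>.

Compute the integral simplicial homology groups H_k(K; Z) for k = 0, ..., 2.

H_0 ≅ Z,  H_1 ≅ Z^2,  H_2 = 0.

Take the total order A < B < D < E < F < G < J < L < M < N on the vertex set. Then K (dimension 2) consists of the simplices:

  0-simplices (10): A, B, D, E, F, G, J, L, M, N
  1-simplices (21): AE, AF, BD, BF, BL, BM, DG, DL, DM, DN, EF, EG, EM, EN, FG, FJ, FM, GJ, GN, JL, JN
  2-simplices (10): AEF, BDL, BDM, BFM, DGN, EFG, EFM, EGN, FGJ, GJN

so the chain groups are C_0 ≅ Z^10, C_1 ≅ Z^21, C_2 ≅ Z^10.

∂_1: C_1 → C_0 sends each edge [p,q] (with p < q) to q − p. For instance
  ∂EF = F − E.
The resulting 10×21 matrix has rank 9, and its Smith normal form has invariant factors (1,1,1,1,1,1,1,1,1).

The boundary map ∂_2: C_2 → C_1 acts by ∂[p,q,r] = [q,r] − [p,r] + [p,q]. For instance
  ∂EFM = FM − EM + EF,
  ∂AEF = EF − AF + AE.
The 21×10 boundary matrix has rank 10 and Smith normal form diag(1,1,1,1,1,1,1,1,1,1).

Now H_k = ker ∂_k / im ∂_{k+1}, so:

  H_0: rank C_0 − rank ∂_1 = 10 − 9 = 1, and the invariant factors of ∂_1 are all 1, so H_0 ≅ Z.
  H_1: rank ker ∂_1 − rank ∂_2 = (21 − 9) − 10 = 2, and the invariant factors of ∂_2 are all 1, so H_1 ≅ Z^2.
  H_2: rank ker ∂_2 − rank ∂_3 = (10 − 10) − 0 = 0, and there is no ∂_3, so H_2 ≅ 0.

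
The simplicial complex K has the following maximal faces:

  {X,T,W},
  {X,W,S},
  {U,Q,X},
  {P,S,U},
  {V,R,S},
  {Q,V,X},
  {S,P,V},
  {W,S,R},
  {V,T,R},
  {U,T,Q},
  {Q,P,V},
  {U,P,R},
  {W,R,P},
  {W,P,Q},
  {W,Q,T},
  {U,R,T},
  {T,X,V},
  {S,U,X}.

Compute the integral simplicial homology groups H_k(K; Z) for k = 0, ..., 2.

H_0 = Z,  H_1 = Z × Z/2,  H_2 = 0.

Fix the vertex order P < Q < R < S < T < U < V < W < X and write every simplex with vertices in increasing order. Then dim K = 2 and the simplices of K are:

  0-simplices (9): P, Q, R, S, T, U, V, W, X
  1-simplices (27): PQ, PR, PS, PU, PV, PW, QT, QU, QV, QW, QX, RS, RT, RU, RV, RW, SU, SV, SW, SX, TU, TV, TW, TX, UX, VX, WX
  2-simplices (18): PQV, PQW, PRU, PRW, PSU, PSV, QTU, QTW, QUX, QVX, RSV, RSW, RTU, RTV, SUX, SWX, TVX, TWX

so the chain groups are C_0 ≅ Z^9, C_1 ≅ Z^27, C_2 ≅ Z^18.

The boundary map ∂_1: C_1 → C_0 maps an edge to its endpoints' difference, ∂[p,q] = q − p.
As a 9×27 matrix over Z this has rank 8, with invariant factors (1,1,1,1,1,1,1,1).

Boundary ∂_2: C_2 → C_1 sends each 2-simplex [p,q,r] to [q,r] − [p,r] + [p,q]. For instance
  ∂PQV = QV − PV + PQ,
  ∂PQW = QW − PW + PQ.
This gives a 27×18 integer matrix of rank 18; reducing to Smith normal form yields diagonal entries (1,1,1,1,1,1,1,1,1,1,1,1,1,1,1,1,1,2).

Computing H_k = (kernel of ∂_k) / (image of ∂_{k+1}):

  H_0: rank C_0 − rank ∂_1 = 9 − 8 = 1, and the invariant factors of ∂_1 are all 1, so H_0 = Z.
  H_1: rank ker ∂_1 − rank ∂_2 = (27 − 8) − 18 = 1, and ∂_2 has invariant factor 2 > 1, so H_1 = Z × Z/2.
  H_2: rank ker ∂_2 − rank ∂_3 = (18 − 18) − 0 = 0, and there is no ∂_3, so H_2 = 0.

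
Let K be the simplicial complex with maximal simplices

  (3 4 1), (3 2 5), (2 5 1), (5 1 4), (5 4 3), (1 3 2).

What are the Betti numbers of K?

b_0 = 1, b_1 = 0, b_2 = 1.

K has 5 vertices, 9 edges, 6 triangles.
rank ∂_0 = 0, rank ∂_1 = 4 ⇒ b_0 = 5 − 0 − 4 = 1; all invariant factors of ∂_1 are 1 so no torsion. So H_0 = Z.
rank ∂_1 = 4, rank ∂_2 = 5 ⇒ b_1 = 9 − 4 − 5 = 0; all invariant factors of ∂_2 are 1 so no torsion. So H_1 = 0.
rank ∂_2 = 5, rank ∂_3 = 0 ⇒ b_2 = 6 − 5 − 0 = 1. So H_2 = Z.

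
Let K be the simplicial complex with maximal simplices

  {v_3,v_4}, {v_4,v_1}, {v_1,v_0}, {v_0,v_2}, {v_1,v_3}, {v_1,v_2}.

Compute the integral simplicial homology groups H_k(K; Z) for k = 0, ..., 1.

H_0 = Z,  H_1 = Z^2.

Take the total order v_0 < v_1 < v_2 < v_3 < v_4 on the vertex set. Then K (dimension 1) consists of the simplices:

  0-simplices (5): [v_0], [v_1], [v_2], [v_3], [v_4]
  1-simplices (6): [v_0,v_1], [v_0,v_2], [v_1,v_2], [v_1,v_3], [v_1,v_4], [v_3,v_4]

so the chain groups are C_0 ≅ Z^5, C_1 ≅ Z^6.

Boundary ∂_1: C_1 → C_0 maps an edge to its endpoints' difference, ∂[p,q] = q − p.
As a 5×6 matrix over Z this has rank 4, with invariant factors (1,1,1,1).

Computing H_k = (kernel of ∂_k) / (image of ∂_{k+1}):

  H_0: rank C_0 − rank ∂_1 = 5 − 4 = 1, and the invariant factors of ∂_1 are all 1, so H_0 = Z.
  H_1: rank ker ∂_1 − rank ∂_2 = (6 − 4) − 0 = 2, and there is no ∂_2, so H_1 = Z^2.

As a check, the Euler characteristic is 5 − 6 = -1, which agrees with 1 − 2 = -1.
(K is a triangulation of a wedge of 2 circles.)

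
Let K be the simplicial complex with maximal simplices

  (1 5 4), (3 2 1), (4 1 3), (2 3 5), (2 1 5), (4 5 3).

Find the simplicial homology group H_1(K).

Fix the vertex order 1 < 2 < 3 < 4 < 5 and write every simplex with vertices in increasing order. Then dim K = 2 and the simplices of K are:

  0-simplices (5): [1], [2], [3], [4], [5]
  1-simplices (9): [1,2], [1,3], [1,4], [1,5], [2,3], [2,5], [3,4], [3,5], [4,5]
  2-simplices (6): [1,2,3], [1,2,5], [1,3,4], [1,4,5], [2,3,5], [3,4,5]

giving chain groups C_0 ≅ Z^5, C_1 ≅ Z^9, C_2 ≅ Z^6.

Boundary ∂_1: C_1 → C_0 is given by ∂[p,q] = [q] − [p]. For instance
  ∂[3,4] = [4] − [3].
The resulting 5×9 matrix has rank 4, and its Smith normal form has invariant factors (1,1,1,1).

∂_2: C_2 → C_1 acts by ∂[p,q,r] = [q,r] − [p,r] + [p,q]. For instance
  ∂[2,3,5] = [3,5] − [2,5] + [2,3],
  ∂[3,4,5] = [4,5] − [3,5] + [3,4].
The resulting 9×6 matrix has rank 5, and its Smith normal form has invariant factors (1,1,1,1,1).

Computing H_k = (kernel of ∂_k) / (image of ∂_{k+1}):

  H_1: rank ker ∂_1 − rank ∂_2 = (9 − 4) − 5 = 0, and the invariant factors of ∂_2 are all 1, so H_1 ≅ 0.

(K is a triangulation of the 2-sphere S^2.)

H_1 = 0.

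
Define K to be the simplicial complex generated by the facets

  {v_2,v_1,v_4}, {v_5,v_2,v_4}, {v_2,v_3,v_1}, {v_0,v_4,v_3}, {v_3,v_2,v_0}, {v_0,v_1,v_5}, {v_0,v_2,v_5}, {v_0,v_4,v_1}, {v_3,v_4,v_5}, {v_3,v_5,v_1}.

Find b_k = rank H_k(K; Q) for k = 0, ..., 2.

We work with the vertex ordering v_0 < v_1 < v_2 < v_3 < v_4 < v_5. The simplices of K, each written with vertices in increasing order, are:

  0-simplices (6): [v_0], [v_1], [v_2], [v_3], [v_4], [v_5]
  1-simplices (15): (15 of them)
  2-simplices (10): [v_0,v_1,v_4], [v_0,v_1,v_5], [v_0,v_2,v_3], [v_0,v_2,v_5], [v_0,v_3,v_4], [v_1,v_2,v_3], [v_1,v_2,v_4], [v_1,v_3,v_5], [v_2,v_4,v_5], [v_3,v_4,v_5]

Hence C_0 ≅ Z^6, C_1 ≅ Z^15, C_2 ≅ Z^10.

Boundary ∂_1: C_1 → C_0 is given by ∂[p,q] = [q] − [p].
The 6×15 boundary matrix has rank 5 and Smith normal form diag(1,1,1,1,1).

∂_2: C_2 → C_1 maps a triangle to the signed sum of its edges. For instance
  ∂[v_1,v_3,v_5] = [v_3,v_5] − [v_1,v_5] + [v_1,v_3],
  ∂[v_0,v_3,v_4] = [v_3,v_4] − [v_0,v_4] + [v_0,v_3].
This gives a 15×10 integer matrix of rank 10; reducing to Smith normal form yields diagonal entries (1,1,1,1,1,1,1,1,1,2).

Now H_k = ker ∂_k / im ∂_{k+1}, so:

  H_0: rank C_0 − rank ∂_1 = 6 − 5 = 1, and the invariant factors of ∂_1 are all 1, so H_0 ≅ Z.
  H_1: rank ker ∂_1 − rank ∂_2 = (15 − 5) − 10 = 0, and ∂_2 has invariant factor 2 > 1, so H_1 ≅ Z/2.
  H_2: rank ker ∂_2 − rank ∂_3 = (10 − 10) − 0 = 0, and there is no ∂_3, so H_2 ≅ 0.

Hence the Betti numbers are b_0 = 1, b_1 = 0, b_2 = 0.

b_0 = 1, b_1 = 0, b_2 = 0.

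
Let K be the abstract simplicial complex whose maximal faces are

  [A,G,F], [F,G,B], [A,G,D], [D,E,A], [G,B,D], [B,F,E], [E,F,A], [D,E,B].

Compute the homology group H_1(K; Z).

H_1 = 0.

Take the total order A < B < D < E < F < G on the vertex set. Then K (dimension 2) consists of the simplices:

  0-simplices (6): A, B, D, E, F, G
  1-simplices (12): AD, AE, AF, AG, BD, BE, BF, BG, DE, DG, EF, FG
  2-simplices (8): ADE, ADG, AEF, AFG, BDE, BDG, BEF, BFG

giving chain groups C_0 ≅ Z^6, C_1 ≅ Z^12, C_2 ≅ Z^8.

The boundary map ∂_1: C_1 → C_0 maps an edge to its endpoints' difference, ∂[p,q] = q − p.
This gives a 6×12 integer matrix of rank 5; reducing to Smith normal form yields diagonal entries (1,1,1,1,1).

Boundary ∂_2: C_2 → C_1 maps a triangle to the signed sum of its edges. For instance
  ∂ADE = DE − AE + AD,
  ∂BDG = DG − BG + BD.
The 12×8 boundary matrix has rank 7 and Smith normal form diag(1,1,1,1,1,1,1).

Reading off H_k = ker ∂_k / im ∂_{k+1}:

  H_1: rank ker ∂_1 − rank ∂_2 = (12 − 5) − 7 = 0, and the invariant factors of ∂_2 are all 1, so H_1 ≅ 0.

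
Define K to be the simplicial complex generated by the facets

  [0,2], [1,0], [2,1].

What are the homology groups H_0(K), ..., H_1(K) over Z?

K has 3 vertices, 3 edges.
rank ∂_0 = 0, rank ∂_1 = 2 ⇒ b_0 = 3 − 0 − 2 = 1; all invariant factors of ∂_1 are 1 so no torsion. So H_0 = Z.
rank ∂_1 = 2, rank ∂_2 = 0 ⇒ b_1 = 3 − 2 − 0 = 1. So H_1 = Z.

H_0 = Z,  H_1 = Z.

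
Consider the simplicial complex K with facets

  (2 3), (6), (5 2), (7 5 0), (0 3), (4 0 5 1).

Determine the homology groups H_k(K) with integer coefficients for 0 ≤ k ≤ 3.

H_0 = Z^2,  H_1 = Z,  H_2 = 0,  H_3 = 0.

K has 8 vertices, 11 edges, 5 triangles, 1 3-simplex.
rank ∂_0 = 0, rank ∂_1 = 6 ⇒ b_0 = 8 − 0 − 6 = 2; all invariant factors of ∂_1 are 1 so no torsion. So H_0 ≅ Z^2.
rank ∂_1 = 6, rank ∂_2 = 4 ⇒ b_1 = 11 − 6 − 4 = 1; all invariant factors of ∂_2 are 1 so no torsion. So H_1 ≅ Z.
rank ∂_2 = 4, rank ∂_3 = 1 ⇒ b_2 = 5 − 4 − 1 = 0; all invariant factors of ∂_3 are 1 so no torsion. So H_2 ≅ 0.
rank ∂_3 = 1, rank ∂_4 = 0 ⇒ b_3 = 1 − 1 − 0 = 0. So H_3 ≅ 0.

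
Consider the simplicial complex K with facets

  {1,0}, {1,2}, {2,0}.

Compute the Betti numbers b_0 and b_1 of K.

K has 3 vertices, 3 edges.
rank ∂_0 = 0, rank ∂_1 = 2 ⇒ b_0 = 3 − 0 − 2 = 1; all invariant factors of ∂_1 are 1 so no torsion. So H_0 = Z.
rank ∂_1 = 2, rank ∂_2 = 0 ⇒ b_1 = 3 − 2 − 0 = 1. So H_1 = Z.

b_0 = 1, b_1 = 1.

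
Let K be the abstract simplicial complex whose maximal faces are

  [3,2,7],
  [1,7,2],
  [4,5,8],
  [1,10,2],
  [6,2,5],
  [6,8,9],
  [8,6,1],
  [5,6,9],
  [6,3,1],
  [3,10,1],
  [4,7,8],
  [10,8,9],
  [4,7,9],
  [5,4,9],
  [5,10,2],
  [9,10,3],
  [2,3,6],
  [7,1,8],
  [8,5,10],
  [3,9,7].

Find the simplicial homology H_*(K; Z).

H_0 ≅ Z,  H_1 ≅ Z ⊕ Z_2,  H_2 = 0.

We work with the vertex ordering 1 < 2 < 3 < 4 < 5 < 6 < 7 < 8 < 9 < 10. The simplices of K, each written with vertices in increasing order, are:

  0-simplices (10): [1], [2], [3], [4], [5], [6], [7], [8], [9], [10]
  1-simplices (30): (30 of them)
  2-simplices (20): (20 of them)

giving chain groups C_0 ≅ Z^10, C_1 ≅ Z^30, C_2 ≅ Z^20.

The boundary map ∂_1: C_1 → C_0 sends each edge [p,q] (with p < q) to q − p.
As a 10×30 matrix over Z this has rank 9, with invariant factors (1,1,1,1,1,1,1,1,1).

Boundary ∂_2: C_2 → C_1 sends each 2-simplex [p,q,r] to [q,r] − [p,r] + [p,q]. For instance
  ∂[3,7,9] = [7,9] − [3,9] + [3,7],
  ∂[1,6,8] = [6,8] − [1,8] + [1,6].
The resulting 30×20 matrix has rank 20, and its Smith normal form has invariant factors (1,1,1,1,1,1,1,1,1,1,1,1,1,1,1,1,1,1,1,2).

From H_k ≅ ker(∂_k) / im(∂_{k+1}) we obtain:

  H_0: rank C_0 − rank ∂_1 = 10 − 9 = 1, and the invariant factors of ∂_1 are all 1, so H_0 ≅ Z.
  H_1: rank ker ∂_1 − rank ∂_2 = (30 − 9) − 20 = 1, and ∂_2 has invariant factor 2 > 1, so H_1 ≅ Z ⊕ Z_2.
  H_2: rank ker ∂_2 − rank ∂_3 = (20 − 20) − 0 = 0, and there is no ∂_3, so H_2 ≅ 0.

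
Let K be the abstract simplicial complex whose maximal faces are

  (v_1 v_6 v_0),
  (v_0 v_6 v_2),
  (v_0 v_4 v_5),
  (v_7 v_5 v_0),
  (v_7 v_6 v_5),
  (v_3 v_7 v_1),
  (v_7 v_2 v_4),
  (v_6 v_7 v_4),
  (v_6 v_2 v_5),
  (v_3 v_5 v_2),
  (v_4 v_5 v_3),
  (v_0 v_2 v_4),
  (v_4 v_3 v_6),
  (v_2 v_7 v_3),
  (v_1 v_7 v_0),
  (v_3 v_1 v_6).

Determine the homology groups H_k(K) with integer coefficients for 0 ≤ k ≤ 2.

We work with the vertex ordering v_0 < v_1 < v_2 < v_3 < v_4 < v_5 < v_6 < v_7. The simplices of K, each written with vertices in increasing order, are:

  0-simplices (8): [v_0], [v_1], [v_2], [v_3], [v_4], [v_5], [v_6], [v_7]
  1-simplices (24): (24 of them)
  2-simplices (16): (16 of them)

giving chain groups C_0 ≅ Z^8, C_1 ≅ Z^24, C_2 ≅ Z^16.

Boundary ∂_1: C_1 → C_0 is given by ∂[p,q] = [q] − [p]. For instance
  ∂[v_1,v_7] = [v_7] − [v_1].
As a 8×24 matrix over Z this has rank 7, with invariant factors (1,1,1,1,1,1,1).

Boundary ∂_2: C_2 → C_1 maps a triangle to the signed sum of its edges. For instance
  ∂[v_3,v_4,v_6] = [v_4,v_6] − [v_3,v_6] + [v_3,v_4],
  ∂[v_1,v_3,v_7] = [v_3,v_7] − [v_1,v_7] + [v_1,v_3].
As a 24×16 matrix over Z this has rank 15, with invariant factors (1,1,1,1,1,1,1,1,1,1,1,1,1,1,1).

From H_k ≅ ker(∂_k) / im(∂_{k+1}) we obtain:

  H_0: rank C_0 − rank ∂_1 = 8 − 7 = 1, and the invariant factors of ∂_1 are all 1, so H_0 ≅ Z.
  H_1: rank ker ∂_1 − rank ∂_2 = (24 − 7) − 15 = 2, and the invariant factors of ∂_2 are all 1, so H_1 ≅ Z^2.
  H_2: rank ker ∂_2 − rank ∂_3 = (16 − 15) − 0 = 1, and there is no ∂_3, so H_2 ≅ Z.

(K is a triangulation of the torus T^2.)

H_0 = Z,  H_1 = Z^2,  H_2 = Z.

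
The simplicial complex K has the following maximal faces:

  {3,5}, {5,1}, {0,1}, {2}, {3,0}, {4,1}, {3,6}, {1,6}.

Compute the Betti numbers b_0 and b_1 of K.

b_0 = 2, b_1 = 2.

We work with the vertex ordering 0 < 1 < 2 < 3 < 4 < 5 < 6. The simplices of K, each written with vertices in increasing order, are:

  0-simplices (7): [0], [1], [2], [3], [4], [5], [6]
  1-simplices (7): [0,1], [0,3], [1,4], [1,5], [1,6], [3,5], [3,6]

Hence C_0 ≅ Z^7, C_1 ≅ Z^7.

The boundary map ∂_1: C_1 → C_0 is given by ∂[p,q] = [q] − [p]. For instance
  ∂[3,6] = [6] − [3].
The resulting 7×7 matrix has rank 5, and its Smith normal form has invariant factors (1,1,1,1,1).

Now H_k = ker ∂_k / im ∂_{k+1}, so:

  H_0: rank C_0 − rank ∂_1 = 7 − 5 = 2, and the invariant factors of ∂_1 are all 1, so H_0 ≅ Z^2.
  H_1: rank ker ∂_1 − rank ∂_2 = (7 − 5) − 0 = 2, and there is no ∂_2, so H_1 ≅ Z^2.

Hence the Betti numbers are b_0 = 2, b_1 = 2.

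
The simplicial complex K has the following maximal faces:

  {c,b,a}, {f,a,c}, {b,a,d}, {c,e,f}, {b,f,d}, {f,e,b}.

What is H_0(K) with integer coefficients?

Order the vertices as a < b < c < d < e < f. Listing each simplex with vertices in this order, K has dimension 2 with simplices:

  0-simplices (6): a, b, c, d, e, f
  1-simplices (12): ab, ac, ad, af, bc, bd, be, bf, ce, cf, df, ef
  2-simplices (6): abc, abd, acf, bdf, bef, cef

giving chain groups C_0 ≅ Z^6, C_1 ≅ Z^12, C_2 ≅ Z^6.

Boundary ∂_1: C_1 → C_0 sends each edge [p,q] (with p < q) to q − p. For instance
  ∂bd = d − b.
This gives a 6×12 integer matrix of rank 5; reducing to Smith normal form yields diagonal entries (1,1,1,1,1).

The boundary map ∂_2: C_2 → C_1 maps a triangle to the signed sum of its edges. For instance
  ∂bdf = df − bf + bd,
  ∂acf = cf − af + ac.
As a 12×6 matrix over Z this has rank 6, with invariant factors (1,1,1,1,1,1).

Computing H_k = (kernel of ∂_k) / (image of ∂_{k+1}):

  H_0: rank C_0 − rank ∂_1 = 6 − 5 = 1, and the invariant factors of ∂_1 are all 1, so H_0 ≅ Z.

(K is a triangulation of the cylinder S^1 x I.)

H_0 = Z.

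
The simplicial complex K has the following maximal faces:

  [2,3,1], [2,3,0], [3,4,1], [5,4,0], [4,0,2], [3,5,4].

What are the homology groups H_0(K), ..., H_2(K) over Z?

H_0 ≅ Z,  H_1 ≅ Z,  H_2 = 0.

Fix the vertex order 0 < 1 < 2 < 3 < 4 < 5 and write every simplex with vertices in increasing order. Then dim K = 2 and the simplices of K are:

  0-simplices (6): [0], [1], [2], [3], [4], [5]
  1-simplices (12): [0,2], [0,3], [0,4], [0,5], [1,2], [1,3], [1,4], [2,3], [2,4], [3,4], [3,5], [4,5]
  2-simplices (6): [0,2,3], [0,2,4], [0,4,5], [1,2,3], [1,3,4], [3,4,5]

Hence C_0 ≅ Z^6, C_1 ≅ Z^12, C_2 ≅ Z^6.

∂_1: C_1 → C_0 maps an edge to its endpoints' difference, ∂[p,q] = q − p. For instance
  ∂[1,2] = [2] − [1].
As a 6×12 matrix over Z this has rank 5, with invariant factors (1,1,1,1,1).

Boundary ∂_2: C_2 → C_1 maps a triangle to the signed sum of its edges. For instance
  ∂[3,4,5] = [4,5] − [3,5] + [3,4],
  ∂[0,2,4] = [2,4] − [0,4] + [0,2].
This gives a 12×6 integer matrix of rank 6; reducing to Smith normal form yields diagonal entries (1,1,1,1,1,1).

Computing H_k = (kernel of ∂_k) / (image of ∂_{k+1}):

  H_0: rank C_0 − rank ∂_1 = 6 − 5 = 1, and the invariant factors of ∂_1 are all 1, so H_0 ≅ Z.
  H_1: rank ker ∂_1 − rank ∂_2 = (12 − 5) − 6 = 1, and the invariant factors of ∂_2 are all 1, so H_1 ≅ Z.
  H_2: rank ker ∂_2 − rank ∂_3 = (6 − 6) − 0 = 0, and there is no ∂_3, so H_2 ≅ 0.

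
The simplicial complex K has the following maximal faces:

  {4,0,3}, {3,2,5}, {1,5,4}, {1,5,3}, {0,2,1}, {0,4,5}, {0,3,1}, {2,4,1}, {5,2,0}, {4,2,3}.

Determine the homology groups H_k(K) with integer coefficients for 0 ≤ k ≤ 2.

Fix the vertex order 0 < 1 < 2 < 3 < 4 < 5 and write every simplex with vertices in increasing order. Then dim K = 2 and the simplices of K are:

  0-simplices (6): [0], [1], [2], [3], [4], [5]
  1-simplices (15): [0,1], [0,2], [0,3], [0,4], [0,5], [1,2], [1,3], [1,4], [1,5], [2,3], [2,4], [2,5], [3,4], [3,5], [4,5]
  2-simplices (10): [0,1,2], [0,1,3], [0,2,5], [0,3,4], [0,4,5], [1,2,4], [1,3,5], [1,4,5], [2,3,4], [2,3,5]

giving chain groups C_0 ≅ Z^6, C_1 ≅ Z^15, C_2 ≅ Z^10.

The boundary map ∂_1: C_1 → C_0 sends each edge [p,q] (with p < q) to q − p.
This gives a 6×15 integer matrix of rank 5; reducing to Smith normal form yields diagonal entries (1,1,1,1,1).

The boundary map ∂_2: C_2 → C_1 maps a triangle to the signed sum of its edges. For instance
  ∂[2,3,5] = [3,5] − [2,5] + [2,3],
  ∂[0,3,4] = [3,4] − [0,4] + [0,3].
As a 15×10 matrix over Z this has rank 10, with invariant factors (1,1,1,1,1,1,1,1,1,2).

Computing H_k = (kernel of ∂_k) / (image of ∂_{k+1}):

  H_0: rank C_0 − rank ∂_1 = 6 − 5 = 1, and the invariant factors of ∂_1 are all 1, so H_0 = Z.
  H_1: rank ker ∂_1 − rank ∂_2 = (15 − 5) − 10 = 0, and ∂_2 has invariant factor 2 > 1, so H_1 = Z/2.
  H_2: rank ker ∂_2 − rank ∂_3 = (10 − 10) − 0 = 0, and there is no ∂_3, so H_2 = 0.

H_0 ≅ Z,  H_1 ≅ Z/2,  H_2 = 0.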